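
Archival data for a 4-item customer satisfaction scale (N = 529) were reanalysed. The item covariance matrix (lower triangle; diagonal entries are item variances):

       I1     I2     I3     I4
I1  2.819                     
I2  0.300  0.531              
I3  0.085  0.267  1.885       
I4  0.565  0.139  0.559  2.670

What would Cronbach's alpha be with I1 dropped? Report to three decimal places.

Remaining items: I2, I3, I4 (k = 3).
Σσᵢ² = 0.531 + 1.885 + 2.670 = 5.086
total variance = 5.086 + 2 × 0.965 = 7.016
α (item deleted) = (3/2)·(1 − 5.086/7.016) = 0.413

α = 0.413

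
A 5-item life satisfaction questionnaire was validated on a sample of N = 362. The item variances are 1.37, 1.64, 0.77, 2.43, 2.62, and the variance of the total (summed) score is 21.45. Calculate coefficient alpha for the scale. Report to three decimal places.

ΣVar(i) = 1.37 + 1.64 + 0.77 + 2.43 + 2.62 = 8.83
α = (k/(k−1))·(1 − ΣVar(i)/σ²_total) = (5/4)·(1 − 8.83/21.45) = 0.735

α = 0.735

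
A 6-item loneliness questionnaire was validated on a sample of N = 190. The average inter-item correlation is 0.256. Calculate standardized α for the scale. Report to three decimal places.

Standardized α = k·r̄ / (1 + (k−1)·r̄) = 6 × 0.256 / (1 + 5 × 0.256)
  = 1.5360 / 2.2800 = 0.674

standardized α = 0.674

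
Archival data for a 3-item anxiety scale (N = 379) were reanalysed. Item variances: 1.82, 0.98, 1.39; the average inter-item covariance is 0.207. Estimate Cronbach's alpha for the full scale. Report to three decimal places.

Cronbach's alpha = 0.343

Σσᵢ² = 1.82 + 0.98 + 1.39 = 4.19
Sum of the 3 distinct covariances = 3 × 0.207 = 0.621
total variance = Σσᵢ² + 2·Σcov = 4.19 + 2 × 0.621 = 5.432
α = (3/2)·(1 − 4.19/5.432) = 0.343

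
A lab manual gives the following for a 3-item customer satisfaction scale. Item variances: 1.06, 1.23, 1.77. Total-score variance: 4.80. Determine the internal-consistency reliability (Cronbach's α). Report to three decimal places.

α = 0.231

ΣVar(i) = 1.06 + 1.23 + 1.77 = 4.06
α = (k/(k−1))·(1 − ΣVar(i)/σ²_T) = (3/2)·(1 − 4.06/4.80) = 0.231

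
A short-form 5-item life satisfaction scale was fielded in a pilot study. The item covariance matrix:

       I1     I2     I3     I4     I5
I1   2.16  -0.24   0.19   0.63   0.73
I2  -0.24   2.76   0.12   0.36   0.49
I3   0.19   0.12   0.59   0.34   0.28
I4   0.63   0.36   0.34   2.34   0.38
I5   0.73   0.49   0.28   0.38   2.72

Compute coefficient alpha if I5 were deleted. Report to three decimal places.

coefficient alpha = 0.351

Remaining items: I1, I2, I3, I4 (k = 4).
ΣVar(i) = 2.16 + 2.76 + 0.59 + 2.34 = 7.85
Var(T) = 7.85 + 2 × 1.40 = 10.65
α (item deleted) = (4/3)·(1 − 7.85/10.65) = 0.351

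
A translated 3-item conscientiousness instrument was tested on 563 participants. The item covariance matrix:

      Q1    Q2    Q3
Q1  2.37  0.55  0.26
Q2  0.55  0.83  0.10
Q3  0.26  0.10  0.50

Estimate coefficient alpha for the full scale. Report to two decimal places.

Σσᵢ² = 2.37 + 0.83 + 0.50 = 3.70
Σ_{i<j} σ_ij = 0.91
σ²_total = 3.70 + 2 × 0.91 = 5.52
α = (k/(k−1))·(1 − Σσᵢ²/σ²_total) = (3/2)·(1 − 3.70/5.52) = 0.49

coefficient alpha = 0.49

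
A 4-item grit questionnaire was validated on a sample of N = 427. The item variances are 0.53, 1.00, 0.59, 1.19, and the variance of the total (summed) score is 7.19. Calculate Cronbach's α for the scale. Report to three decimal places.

Σσ²ᵢ = 0.53 + 1.00 + 0.59 + 1.19 = 3.31
α = (k/(k−1))·(1 − Σσ²ᵢ/Var(T)) = (4/3)·(1 − 3.31/7.19) = 0.720

α = 0.720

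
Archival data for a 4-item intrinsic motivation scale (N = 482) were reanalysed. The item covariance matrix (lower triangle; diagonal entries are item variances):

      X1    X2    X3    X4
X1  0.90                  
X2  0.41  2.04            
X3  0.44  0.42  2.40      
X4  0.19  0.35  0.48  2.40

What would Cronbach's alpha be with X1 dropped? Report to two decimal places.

α = 0.40

Remaining items: X2, X3, X4 (k = 3).
Σσᵢ² = 2.04 + 2.40 + 2.40 = 6.84
σ²_T = 6.84 + 2 × 1.25 = 9.34
α (item deleted) = (3/2)·(1 − 6.84/9.34) = 0.40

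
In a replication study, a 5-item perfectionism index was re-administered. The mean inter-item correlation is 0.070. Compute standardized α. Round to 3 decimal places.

α = 0.273

Standardized α = k·r̄ / (1 + (k−1)·r̄) = 5 × 0.070 / (1 + 4 × 0.070)
  = 0.3500 / 1.2800 = 0.273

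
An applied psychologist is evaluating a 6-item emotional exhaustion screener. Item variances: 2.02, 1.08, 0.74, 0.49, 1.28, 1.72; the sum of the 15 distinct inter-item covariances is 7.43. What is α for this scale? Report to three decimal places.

Σσ²ᵢ = 2.02 + 1.08 + 0.74 + 0.49 + 1.28 + 1.72 = 7.33
Sum of distinct covariances = 7.43
σ²_total = Σσ²ᵢ + 2·Σcov = 7.33 + 2 × 7.43 = 22.19
α = (6/5)·(1 − 7.33/22.19) = 0.804

α = 0.804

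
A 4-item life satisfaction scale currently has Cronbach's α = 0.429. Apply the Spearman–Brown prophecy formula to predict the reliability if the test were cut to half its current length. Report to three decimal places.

Length factor m = 1/2
α' = m·α / (1 − (1−m)·α)
   = 1/2 × 0.429 / (1 − (1 − 1/2) × 0.429)
   = 0.2145 / 0.7855 = 0.273

predicted reliability = 0.273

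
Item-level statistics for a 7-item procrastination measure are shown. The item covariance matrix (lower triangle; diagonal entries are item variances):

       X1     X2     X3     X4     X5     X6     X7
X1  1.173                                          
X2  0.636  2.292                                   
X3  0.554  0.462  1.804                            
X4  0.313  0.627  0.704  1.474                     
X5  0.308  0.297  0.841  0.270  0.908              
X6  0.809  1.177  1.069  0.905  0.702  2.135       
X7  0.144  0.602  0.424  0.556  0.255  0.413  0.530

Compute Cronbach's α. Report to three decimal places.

Cronbach's α = 0.817

sum of item variances = 1.173 + 2.292 + 1.804 + 1.474 + 0.908 + 2.135 + 0.530 = 10.316
Sum of the distinct covariances = 12.068
σ²_T = 10.316 + 2 × 12.068 = 34.452
α = (k/(k−1))·(1 − sum of item variances/σ²_T) = (7/6)·(1 − 10.316/34.452) = 0.817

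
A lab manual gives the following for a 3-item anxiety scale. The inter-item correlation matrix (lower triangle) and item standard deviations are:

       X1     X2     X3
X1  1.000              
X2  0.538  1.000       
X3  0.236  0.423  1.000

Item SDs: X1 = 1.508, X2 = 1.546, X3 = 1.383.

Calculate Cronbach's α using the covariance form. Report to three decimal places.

Cronbach's α = 0.669

Σσ²ᵢ = 1.508² + 1.546² + 1.383² = 6.5769
Covariances σ_ij = r_ij · s_i · s_j:
  σ(X1,X2) = 0.538 × 1.508 × 1.546 = 1.2543
  σ(X1,X3) = 0.236 × 1.508 × 1.383 = 0.4922
  σ(X2,X3) = 0.423 × 1.546 × 1.383 = 0.9044
σ²_T = Σσ²ᵢ + 2·Σσ_ij = 6.5769 + 2 × 2.6509 = 11.8787
α = (3/2)·(1 − 6.5769/11.8787) = 0.669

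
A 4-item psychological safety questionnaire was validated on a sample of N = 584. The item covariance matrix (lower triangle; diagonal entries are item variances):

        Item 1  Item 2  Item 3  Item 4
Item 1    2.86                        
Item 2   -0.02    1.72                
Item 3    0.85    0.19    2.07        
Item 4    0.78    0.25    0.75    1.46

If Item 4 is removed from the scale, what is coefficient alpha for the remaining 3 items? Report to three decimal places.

Remaining items: Item 1, Item 2, Item 3 (k = 3).
sum of item variances = 2.86 + 1.72 + 2.07 = 6.65
Var(T) = 6.65 + 2 × 1.02 = 8.69
α (item deleted) = (3/2)·(1 − 6.65/8.69) = 0.352

α = 0.352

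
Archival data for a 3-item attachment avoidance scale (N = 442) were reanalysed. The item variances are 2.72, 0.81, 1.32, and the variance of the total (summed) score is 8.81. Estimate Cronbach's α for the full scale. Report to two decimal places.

Cronbach's α = 0.67

sum of item variances = 2.72 + 0.81 + 1.32 = 4.85
α = (k/(k−1))·(1 − sum of item variances/Var(T)) = (3/2)·(1 − 4.85/8.81) = 0.67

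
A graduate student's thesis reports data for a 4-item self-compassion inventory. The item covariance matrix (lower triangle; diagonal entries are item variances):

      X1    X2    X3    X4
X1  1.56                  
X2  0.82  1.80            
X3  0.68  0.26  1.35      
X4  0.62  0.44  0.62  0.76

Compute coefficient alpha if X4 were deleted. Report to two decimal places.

α = 0.64

Remaining items: X1, X2, X3 (k = 3).
Σσᵢ² = 1.56 + 1.80 + 1.35 = 4.71
total variance = 4.71 + 2 × 1.76 = 8.23
α (item deleted) = (3/2)·(1 − 4.71/8.23) = 0.64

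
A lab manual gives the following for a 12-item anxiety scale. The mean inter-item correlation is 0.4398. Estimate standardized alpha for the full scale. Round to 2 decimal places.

Standardized α = k·r̄ / (1 + (k−1)·r̄) = 12 × 0.4398 / (1 + 11 × 0.4398)
  = 5.2776 / 5.8378 = 0.90

α = 0.90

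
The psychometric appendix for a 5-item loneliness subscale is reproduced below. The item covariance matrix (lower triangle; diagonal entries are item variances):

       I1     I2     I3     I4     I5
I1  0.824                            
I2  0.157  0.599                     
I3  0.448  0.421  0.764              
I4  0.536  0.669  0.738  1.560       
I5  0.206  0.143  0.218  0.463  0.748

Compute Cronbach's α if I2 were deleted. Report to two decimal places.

α = 0.76

Remaining items: I1, I3, I4, I5 (k = 4).
sum of item variances = 0.824 + 0.764 + 1.560 + 0.748 = 3.896
Var(T) = 3.896 + 2 × 2.609 = 9.114
α (item deleted) = (4/3)·(1 − 3.896/9.114) = 0.76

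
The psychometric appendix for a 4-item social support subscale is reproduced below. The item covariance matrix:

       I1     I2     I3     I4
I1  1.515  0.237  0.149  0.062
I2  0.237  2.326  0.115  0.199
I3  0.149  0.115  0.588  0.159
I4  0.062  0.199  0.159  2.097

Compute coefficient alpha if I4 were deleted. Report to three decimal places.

Remaining items: I1, I2, I3 (k = 3).
ΣVar(i) = 1.515 + 2.326 + 0.588 = 4.429
σ²_T = 4.429 + 2 × 0.501 = 5.431
α (item deleted) = (3/2)·(1 − 4.429/5.431) = 0.277

α = 0.277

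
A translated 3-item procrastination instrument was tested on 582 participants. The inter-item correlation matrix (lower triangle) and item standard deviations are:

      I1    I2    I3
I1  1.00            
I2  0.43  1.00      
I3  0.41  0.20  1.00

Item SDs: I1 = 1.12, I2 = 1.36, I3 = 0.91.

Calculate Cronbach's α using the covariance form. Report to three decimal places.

Cronbach's α = 0.603

Σσ²ᵢ = 1.12² + 1.36² + 0.91² = 3.9321
Covariances σ_ij = r_ij · s_i · s_j:
  σ(I1,I2) = 0.43 × 1.12 × 1.36 = 0.6550
  σ(I1,I3) = 0.41 × 1.12 × 0.91 = 0.4179
  σ(I2,I3) = 0.20 × 1.36 × 0.91 = 0.2475
σ²_T = Σσ²ᵢ + 2·Σσ_ij = 3.9321 + 2 × 1.3204 = 6.5729
α = (3/2)·(1 − 3.9321/6.5729) = 0.603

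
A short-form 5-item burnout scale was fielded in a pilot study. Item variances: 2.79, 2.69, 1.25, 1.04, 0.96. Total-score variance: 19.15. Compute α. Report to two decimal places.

Σσ²ᵢ = 2.79 + 2.69 + 1.25 + 1.04 + 0.96 = 8.73
α = (k/(k−1))·(1 − Σσ²ᵢ/Var(T)) = (5/4)·(1 − 8.73/19.15) = 0.68

α = 0.68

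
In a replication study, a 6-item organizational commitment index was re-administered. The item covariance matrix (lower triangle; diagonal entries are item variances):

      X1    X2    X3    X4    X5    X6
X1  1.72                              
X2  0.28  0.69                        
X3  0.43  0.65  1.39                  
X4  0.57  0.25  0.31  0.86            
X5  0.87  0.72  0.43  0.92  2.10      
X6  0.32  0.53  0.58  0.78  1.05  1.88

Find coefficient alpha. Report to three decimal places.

coefficient alpha = 0.802

Σσ²ᵢ = 1.72 + 0.69 + 1.39 + 0.86 + 2.10 + 1.88 = 8.64
Sum of off-diagonal covariances = 8.69
σ²_total = 8.64 + 2 × 8.69 = 26.02
α = (k/(k−1))·(1 − Σσ²ᵢ/σ²_total) = (6/5)·(1 − 8.64/26.02) = 0.802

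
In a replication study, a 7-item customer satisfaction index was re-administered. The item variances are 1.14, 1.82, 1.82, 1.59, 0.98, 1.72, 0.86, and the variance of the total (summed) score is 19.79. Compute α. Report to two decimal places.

α = 0.58

sum of item variances = 1.14 + 1.82 + 1.82 + 1.59 + 0.98 + 1.72 + 0.86 = 9.93
α = (k/(k−1))·(1 − sum of item variances/σ²_total) = (7/6)·(1 − 9.93/19.79) = 0.58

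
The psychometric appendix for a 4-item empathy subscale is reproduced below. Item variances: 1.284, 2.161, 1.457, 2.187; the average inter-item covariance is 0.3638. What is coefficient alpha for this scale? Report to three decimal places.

Σσ²ᵢ = 1.284 + 2.161 + 1.457 + 2.187 = 7.089
Sum of the 6 distinct covariances = 6 × 0.3638 = 2.1828
σ²_total = Σσ²ᵢ + 2·Σcov = 7.089 + 2 × 2.1828 = 11.4546
α = (4/3)·(1 − 7.089/11.4546) = 0.508

α = 0.508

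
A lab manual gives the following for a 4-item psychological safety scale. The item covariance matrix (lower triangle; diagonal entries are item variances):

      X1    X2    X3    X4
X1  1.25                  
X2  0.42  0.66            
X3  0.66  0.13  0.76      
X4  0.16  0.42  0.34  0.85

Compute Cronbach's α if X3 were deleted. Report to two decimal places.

Remaining items: X1, X2, X4 (k = 3).
ΣVar(i) = 1.25 + 0.66 + 0.85 = 2.76
Var(T) = 2.76 + 2 × 1.00 = 4.76
α (item deleted) = (3/2)·(1 − 2.76/4.76) = 0.63

α = 0.63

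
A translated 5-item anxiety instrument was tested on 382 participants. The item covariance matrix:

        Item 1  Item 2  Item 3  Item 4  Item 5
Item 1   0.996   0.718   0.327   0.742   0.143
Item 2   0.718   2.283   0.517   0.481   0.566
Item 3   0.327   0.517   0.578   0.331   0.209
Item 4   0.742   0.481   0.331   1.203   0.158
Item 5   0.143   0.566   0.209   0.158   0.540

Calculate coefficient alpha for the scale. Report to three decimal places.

sum of item variances = 0.996 + 2.283 + 0.578 + 1.203 + 0.540 = 5.600
Σ_{i<j} σ_ij = 4.192
σ²_T = 5.600 + 2 × 4.192 = 13.984
α = (k/(k−1))·(1 − sum of item variances/σ²_T) = (5/4)·(1 − 5.600/13.984) = 0.749

coefficient alpha = 0.749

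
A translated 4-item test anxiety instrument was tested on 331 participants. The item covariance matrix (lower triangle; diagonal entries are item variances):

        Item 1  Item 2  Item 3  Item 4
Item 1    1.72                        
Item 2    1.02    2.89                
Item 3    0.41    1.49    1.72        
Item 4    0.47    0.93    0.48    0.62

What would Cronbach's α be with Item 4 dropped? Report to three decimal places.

Cronbach's α = 0.720

Remaining items: Item 1, Item 2, Item 3 (k = 3).
sum of item variances = 1.72 + 2.89 + 1.72 = 6.33
Var(T) = 6.33 + 2 × 2.92 = 12.17
α (item deleted) = (3/2)·(1 − 6.33/12.17) = 0.720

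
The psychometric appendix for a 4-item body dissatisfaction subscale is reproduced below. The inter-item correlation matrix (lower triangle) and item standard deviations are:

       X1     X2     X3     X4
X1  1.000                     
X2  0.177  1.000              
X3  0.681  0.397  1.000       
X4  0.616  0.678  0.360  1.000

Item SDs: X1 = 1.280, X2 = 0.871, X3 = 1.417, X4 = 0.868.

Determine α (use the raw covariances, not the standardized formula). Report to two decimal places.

Σσ²ᵢ = 1.280² + 0.871² + 1.417² + 0.868² = 5.1584
Covariances σ_ij = r_ij · s_i · s_j:
  σ(X1,X2) = 0.177 × 1.280 × 0.871 = 0.1973
  σ(X1,X3) = 0.681 × 1.280 × 1.417 = 1.2352
  σ(X1,X4) = 0.616 × 1.280 × 0.868 = 0.6844
  σ(X2,X3) = 0.397 × 0.871 × 1.417 = 0.4900
  σ(X2,X4) = 0.678 × 0.871 × 0.868 = 0.5126
  σ(X3,X4) = 0.360 × 1.417 × 0.868 = 0.4428
σ²_T = Σσ²ᵢ + 2·Σσ_ij = 5.1584 + 2 × 3.5623 = 12.2830
α = (4/3)·(1 − 5.1584/12.2830) = 0.77

α = 0.77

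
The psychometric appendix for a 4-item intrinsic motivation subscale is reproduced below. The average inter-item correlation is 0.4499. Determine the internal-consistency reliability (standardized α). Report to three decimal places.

Standardized α = k·r̄ / (1 + (k−1)·r̄) = 4 × 0.4499 / (1 + 3 × 0.4499)
  = 1.7996 / 2.3497 = 0.766

standardized α = 0.766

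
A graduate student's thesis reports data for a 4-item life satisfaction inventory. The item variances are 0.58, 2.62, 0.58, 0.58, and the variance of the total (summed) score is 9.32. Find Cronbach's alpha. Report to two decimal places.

sum of item variances = 0.58 + 2.62 + 0.58 + 0.58 = 4.36
α = (k/(k−1))·(1 − sum of item variances/total variance) = (4/3)·(1 − 4.36/9.32) = 0.71

Cronbach's alpha = 0.71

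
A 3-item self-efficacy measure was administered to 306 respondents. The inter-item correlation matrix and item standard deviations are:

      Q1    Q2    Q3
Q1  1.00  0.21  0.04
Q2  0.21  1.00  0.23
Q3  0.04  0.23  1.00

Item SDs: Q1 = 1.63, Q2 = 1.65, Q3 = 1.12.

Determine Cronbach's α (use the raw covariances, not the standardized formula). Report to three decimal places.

Σσ²ᵢ = 1.63² + 1.65² + 1.12² = 6.6338
Covariances σ_ij = r_ij · s_i · s_j:
  σ(Q1,Q2) = 0.21 × 1.63 × 1.65 = 0.5648
  σ(Q1,Q3) = 0.04 × 1.63 × 1.12 = 0.0730
  σ(Q2,Q3) = 0.23 × 1.65 × 1.12 = 0.4250
σ²_T = Σσ²ᵢ + 2·Σσ_ij = 6.6338 + 2 × 1.0628 = 8.7594
α = (3/2)·(1 − 6.6338/8.7594) = 0.364

Cronbach's α = 0.364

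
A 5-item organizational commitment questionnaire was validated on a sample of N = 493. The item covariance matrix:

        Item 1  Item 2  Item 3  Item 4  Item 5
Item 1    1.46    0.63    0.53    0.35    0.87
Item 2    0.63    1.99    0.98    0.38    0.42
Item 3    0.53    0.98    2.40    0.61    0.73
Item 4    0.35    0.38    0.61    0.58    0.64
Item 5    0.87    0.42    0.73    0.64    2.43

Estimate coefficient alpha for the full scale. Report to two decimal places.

α = 0.73

Σσᵢ² = 1.46 + 1.99 + 2.40 + 0.58 + 2.43 = 8.86
Σ_{i<j} σ_ij = 6.14
Var(T) = 8.86 + 2 × 6.14 = 21.14
α = (k/(k−1))·(1 − Σσᵢ²/Var(T)) = (5/4)·(1 − 8.86/21.14) = 0.73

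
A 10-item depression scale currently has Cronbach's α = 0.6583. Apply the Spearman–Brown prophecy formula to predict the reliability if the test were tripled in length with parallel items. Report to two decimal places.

predicted reliability = 0.85

Length factor m = 3
α' = m·α / (1 + (m−1)·α)
   = 3 × 0.6583 / (1 + (3 − 1) × 0.6583)
   = 1.9749 / 2.3166 = 0.85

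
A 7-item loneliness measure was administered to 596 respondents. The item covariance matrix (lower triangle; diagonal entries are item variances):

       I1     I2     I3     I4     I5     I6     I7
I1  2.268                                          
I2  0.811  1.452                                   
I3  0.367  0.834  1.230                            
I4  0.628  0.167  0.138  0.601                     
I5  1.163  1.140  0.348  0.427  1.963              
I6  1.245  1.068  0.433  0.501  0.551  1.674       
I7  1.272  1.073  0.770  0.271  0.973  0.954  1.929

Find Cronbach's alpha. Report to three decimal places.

Σσᵢ² = 2.268 + 1.452 + 1.230 + 0.601 + 1.963 + 1.674 + 1.929 = 11.117
Σ_{i<j} σ_ij = 15.134
σ²_T = 11.117 + 2 × 15.134 = 41.385
α = (k/(k−1))·(1 − Σσᵢ²/σ²_T) = (7/6)·(1 − 11.117/41.385) = 0.853

α = 0.853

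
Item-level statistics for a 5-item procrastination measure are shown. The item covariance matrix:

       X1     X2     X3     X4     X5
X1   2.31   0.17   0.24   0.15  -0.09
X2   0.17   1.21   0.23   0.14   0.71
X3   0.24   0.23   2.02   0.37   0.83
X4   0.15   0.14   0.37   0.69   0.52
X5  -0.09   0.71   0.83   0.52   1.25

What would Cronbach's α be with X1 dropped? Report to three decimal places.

α = 0.693

Remaining items: X2, X3, X4, X5 (k = 4).
Σσᵢ² = 1.21 + 2.02 + 0.69 + 1.25 = 5.17
σ²_T = 5.17 + 2 × 2.80 = 10.77
α (item deleted) = (4/3)·(1 − 5.17/10.77) = 0.693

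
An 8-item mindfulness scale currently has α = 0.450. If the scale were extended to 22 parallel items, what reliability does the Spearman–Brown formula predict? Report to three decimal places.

Length factor m = 22/8 = 2.7500
α' = m·α / (1 + (m−1)·α)
   = 22/8 × 0.450 / (1 + (22/8 − 1) × 0.450)
   = 1.2375 / 1.7875 = 0.692

predicted reliability = 0.692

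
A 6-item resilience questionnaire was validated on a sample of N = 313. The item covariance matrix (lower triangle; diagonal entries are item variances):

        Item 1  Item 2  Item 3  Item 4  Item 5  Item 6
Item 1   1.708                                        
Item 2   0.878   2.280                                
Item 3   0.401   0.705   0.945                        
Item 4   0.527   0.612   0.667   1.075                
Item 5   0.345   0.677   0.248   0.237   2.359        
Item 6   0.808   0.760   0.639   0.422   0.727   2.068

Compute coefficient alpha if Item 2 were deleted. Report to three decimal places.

coefficient alpha = 0.690

Remaining items: Item 1, Item 3, Item 4, Item 5, Item 6 (k = 5).
Σσ²ᵢ = 1.708 + 0.945 + 1.075 + 2.359 + 2.068 = 8.155
σ²_total = 8.155 + 2 × 5.021 = 18.197
α (item deleted) = (5/4)·(1 − 8.155/18.197) = 0.690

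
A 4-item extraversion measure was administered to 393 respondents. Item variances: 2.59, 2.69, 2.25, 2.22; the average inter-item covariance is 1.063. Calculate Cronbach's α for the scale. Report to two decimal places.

Σσᵢ² = 2.59 + 2.69 + 2.25 + 2.22 = 9.75
Sum of the 6 distinct covariances = 6 × 1.063 = 6.378
σ²_T = Σσᵢ² + 2·Σcov = 9.75 + 2 × 6.378 = 22.506
α = (4/3)·(1 − 9.75/22.506) = 0.76

α = 0.76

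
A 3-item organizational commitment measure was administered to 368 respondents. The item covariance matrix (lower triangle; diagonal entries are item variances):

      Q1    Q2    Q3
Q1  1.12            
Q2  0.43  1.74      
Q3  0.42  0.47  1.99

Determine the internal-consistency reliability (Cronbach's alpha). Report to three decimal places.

Cronbach's alpha = 0.529

ΣVar(i) = 1.12 + 1.74 + 1.99 = 4.85
Sum of off-diagonal covariances = 1.32
σ²_total = 4.85 + 2 × 1.32 = 7.49
α = (k/(k−1))·(1 − ΣVar(i)/σ²_total) = (3/2)·(1 − 4.85/7.49) = 0.529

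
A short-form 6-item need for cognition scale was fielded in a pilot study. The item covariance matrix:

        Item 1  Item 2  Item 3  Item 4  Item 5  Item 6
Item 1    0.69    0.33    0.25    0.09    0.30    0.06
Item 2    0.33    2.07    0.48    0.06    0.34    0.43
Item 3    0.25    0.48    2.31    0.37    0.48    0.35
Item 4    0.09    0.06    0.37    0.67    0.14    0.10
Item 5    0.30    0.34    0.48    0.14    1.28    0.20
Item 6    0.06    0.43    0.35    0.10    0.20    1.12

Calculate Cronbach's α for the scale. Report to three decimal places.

α = 0.593

Σσ²ᵢ = 0.69 + 2.07 + 2.31 + 0.67 + 1.28 + 1.12 = 8.14
Sum of off-diagonal covariances = 3.98
Var(T) = 8.14 + 2 × 3.98 = 16.10
α = (k/(k−1))·(1 − Σσ²ᵢ/Var(T)) = (6/5)·(1 − 8.14/16.10) = 0.593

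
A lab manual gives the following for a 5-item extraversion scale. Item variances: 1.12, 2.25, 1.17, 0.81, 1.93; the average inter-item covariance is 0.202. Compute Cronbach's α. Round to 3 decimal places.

Σσ²ᵢ = 1.12 + 2.25 + 1.17 + 0.81 + 1.93 = 7.28
Sum of the 10 distinct covariances = 10 × 0.202 = 2.020
σ²_T = Σσ²ᵢ + 2·Σcov = 7.28 + 2 × 2.020 = 11.320
α = (5/4)·(1 − 7.28/11.320) = 0.446

Cronbach's α = 0.446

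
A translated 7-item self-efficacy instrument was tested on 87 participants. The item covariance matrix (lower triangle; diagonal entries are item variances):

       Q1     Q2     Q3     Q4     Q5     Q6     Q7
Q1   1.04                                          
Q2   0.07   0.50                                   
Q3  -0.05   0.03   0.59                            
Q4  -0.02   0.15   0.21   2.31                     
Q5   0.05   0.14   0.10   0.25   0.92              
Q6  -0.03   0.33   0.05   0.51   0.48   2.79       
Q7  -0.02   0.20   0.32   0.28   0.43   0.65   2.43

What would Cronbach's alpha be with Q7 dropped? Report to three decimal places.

Remaining items: Q1, Q2, Q3, Q4, Q5, Q6 (k = 6).
sum of item variances = 1.04 + 0.50 + 0.59 + 2.31 + 0.92 + 2.79 = 8.15
σ²_T = 8.15 + 2 × 2.27 = 12.69
α (item deleted) = (6/5)·(1 − 8.15/12.69) = 0.429

α = 0.429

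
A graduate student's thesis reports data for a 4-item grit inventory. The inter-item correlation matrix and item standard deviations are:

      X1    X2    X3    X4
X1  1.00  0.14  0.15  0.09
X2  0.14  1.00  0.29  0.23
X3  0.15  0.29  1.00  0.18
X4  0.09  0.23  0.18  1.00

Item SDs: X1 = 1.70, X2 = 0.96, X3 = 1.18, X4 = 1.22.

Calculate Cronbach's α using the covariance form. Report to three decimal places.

Σσ²ᵢ = 1.70² + 0.96² + 1.18² + 1.22² = 6.6924
Covariances σ_ij = r_ij · s_i · s_j:
  σ(X1,X2) = 0.14 × 1.70 × 0.96 = 0.2285
  σ(X1,X3) = 0.15 × 1.70 × 1.18 = 0.3009
  σ(X1,X4) = 0.09 × 1.70 × 1.22 = 0.1867
  σ(X2,X3) = 0.29 × 0.96 × 1.18 = 0.3285
  σ(X2,X4) = 0.23 × 0.96 × 1.22 = 0.2694
  σ(X3,X4) = 0.18 × 1.18 × 1.22 = 0.2591
σ²_T = Σσ²ᵢ + 2·Σσ_ij = 6.6924 + 2 × 1.5731 = 9.8386
α = (4/3)·(1 − 6.6924/9.8386) = 0.426

Cronbach's α = 0.426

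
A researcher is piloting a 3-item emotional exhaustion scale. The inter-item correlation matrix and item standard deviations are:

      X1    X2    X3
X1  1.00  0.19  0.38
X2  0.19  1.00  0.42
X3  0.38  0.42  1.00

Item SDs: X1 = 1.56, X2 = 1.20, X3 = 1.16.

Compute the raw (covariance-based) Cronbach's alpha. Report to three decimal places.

Cronbach's alpha = 0.576

Σσ²ᵢ = 1.56² + 1.20² + 1.16² = 5.2192
Covariances σ_ij = r_ij · s_i · s_j:
  σ(X1,X2) = 0.19 × 1.56 × 1.20 = 0.3557
  σ(X1,X3) = 0.38 × 1.56 × 1.16 = 0.6876
  σ(X2,X3) = 0.42 × 1.20 × 1.16 = 0.5846
σ²_T = Σσ²ᵢ + 2·Σσ_ij = 5.2192 + 2 × 1.6279 = 8.4750
α = (3/2)·(1 − 5.2192/8.4750) = 0.576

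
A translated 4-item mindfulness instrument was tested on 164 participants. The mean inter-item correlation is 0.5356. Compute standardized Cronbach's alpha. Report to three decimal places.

Standardized α = k·r̄ / (1 + (k−1)·r̄) = 4 × 0.5356 / (1 + 3 × 0.5356)
  = 2.1424 / 2.6068 = 0.822

standardized Cronbach's alpha = 0.822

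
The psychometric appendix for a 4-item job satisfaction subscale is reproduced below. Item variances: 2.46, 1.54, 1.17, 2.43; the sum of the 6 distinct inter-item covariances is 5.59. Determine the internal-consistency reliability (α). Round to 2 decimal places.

α = 0.79

sum of item variances = 2.46 + 1.54 + 1.17 + 2.43 = 7.60
Sum of distinct covariances = 5.59
σ²_T = sum of item variances + 2·Σcov = 7.60 + 2 × 5.59 = 18.78
α = (4/3)·(1 − 7.60/18.78) = 0.79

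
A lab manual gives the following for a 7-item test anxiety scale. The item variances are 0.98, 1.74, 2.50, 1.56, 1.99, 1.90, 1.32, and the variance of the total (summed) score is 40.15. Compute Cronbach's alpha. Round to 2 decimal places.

ΣVar(i) = 0.98 + 1.74 + 2.50 + 1.56 + 1.99 + 1.90 + 1.32 = 11.99
α = (k/(k−1))·(1 − ΣVar(i)/σ²_total) = (7/6)·(1 − 11.99/40.15) = 0.82

Cronbach's alpha = 0.82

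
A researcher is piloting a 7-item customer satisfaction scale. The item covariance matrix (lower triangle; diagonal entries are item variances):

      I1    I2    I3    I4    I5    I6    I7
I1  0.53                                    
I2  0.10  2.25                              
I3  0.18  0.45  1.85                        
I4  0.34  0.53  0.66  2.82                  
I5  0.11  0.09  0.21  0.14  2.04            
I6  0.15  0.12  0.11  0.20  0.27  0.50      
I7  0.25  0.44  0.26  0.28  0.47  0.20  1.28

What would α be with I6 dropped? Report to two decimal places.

α = 0.55

Remaining items: I1, I2, I3, I4, I5, I7 (k = 6).
sum of item variances = 0.53 + 2.25 + 1.85 + 2.82 + 2.04 + 1.28 = 10.77
σ²_T = 10.77 + 2 × 4.51 = 19.79
α (item deleted) = (6/5)·(1 − 10.77/19.79) = 0.55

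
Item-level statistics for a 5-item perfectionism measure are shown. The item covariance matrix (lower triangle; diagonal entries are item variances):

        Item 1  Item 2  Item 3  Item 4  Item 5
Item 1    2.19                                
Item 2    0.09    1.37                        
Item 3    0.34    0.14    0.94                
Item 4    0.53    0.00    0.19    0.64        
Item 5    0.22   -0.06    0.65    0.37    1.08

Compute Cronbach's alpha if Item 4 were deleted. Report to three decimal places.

Remaining items: Item 1, Item 2, Item 3, Item 5 (k = 4).
Σσ²ᵢ = 2.19 + 1.37 + 0.94 + 1.08 = 5.58
σ²_T = 5.58 + 2 × 1.38 = 8.34
α (item deleted) = (4/3)·(1 − 5.58/8.34) = 0.441

Cronbach's alpha = 0.441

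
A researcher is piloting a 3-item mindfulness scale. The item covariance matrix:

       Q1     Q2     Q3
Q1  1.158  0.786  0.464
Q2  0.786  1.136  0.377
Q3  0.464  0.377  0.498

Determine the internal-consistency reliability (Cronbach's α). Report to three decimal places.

ΣVar(i) = 1.158 + 1.136 + 0.498 = 2.792
Sum of the distinct covariances = 1.627
total variance = 2.792 + 2 × 1.627 = 6.046
α = (k/(k−1))·(1 − ΣVar(i)/total variance) = (3/2)·(1 − 2.792/6.046) = 0.807

α = 0.807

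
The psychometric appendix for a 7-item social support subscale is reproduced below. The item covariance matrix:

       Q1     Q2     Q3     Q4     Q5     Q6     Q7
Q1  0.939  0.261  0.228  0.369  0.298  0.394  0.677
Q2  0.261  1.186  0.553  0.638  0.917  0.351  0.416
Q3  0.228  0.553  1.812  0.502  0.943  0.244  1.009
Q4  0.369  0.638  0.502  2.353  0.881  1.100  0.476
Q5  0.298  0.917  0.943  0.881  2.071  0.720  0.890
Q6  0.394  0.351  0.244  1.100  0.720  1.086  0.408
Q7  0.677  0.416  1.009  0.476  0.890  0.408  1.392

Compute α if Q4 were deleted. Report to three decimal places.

α = 0.794

Remaining items: Q1, Q2, Q3, Q5, Q6, Q7 (k = 6).
Σσᵢ² = 0.939 + 1.186 + 1.812 + 2.071 + 1.086 + 1.392 = 8.486
σ²_total = 8.486 + 2 × 8.309 = 25.104
α (item deleted) = (6/5)·(1 − 8.486/25.104) = 0.794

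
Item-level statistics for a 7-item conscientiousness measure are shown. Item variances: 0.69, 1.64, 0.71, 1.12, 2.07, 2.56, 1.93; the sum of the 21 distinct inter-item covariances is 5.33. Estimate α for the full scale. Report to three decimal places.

Σσ²ᵢ = 0.69 + 1.64 + 0.71 + 1.12 + 2.07 + 2.56 + 1.93 = 10.72
Sum of distinct covariances = 5.33
σ²_T = Σσ²ᵢ + 2·Σcov = 10.72 + 2 × 5.33 = 21.38
α = (7/6)·(1 − 10.72/21.38) = 0.582

α = 0.582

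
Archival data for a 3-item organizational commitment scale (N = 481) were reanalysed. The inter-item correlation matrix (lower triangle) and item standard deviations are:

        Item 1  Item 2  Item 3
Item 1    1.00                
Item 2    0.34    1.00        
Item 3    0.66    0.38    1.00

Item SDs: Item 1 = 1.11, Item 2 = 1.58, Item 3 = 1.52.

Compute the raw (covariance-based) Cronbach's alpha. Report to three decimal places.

Σσ²ᵢ = 1.11² + 1.58² + 1.52² = 6.0389
Covariances σ_ij = r_ij · s_i · s_j:
  σ(Item 1,Item 2) = 0.34 × 1.11 × 1.58 = 0.5963
  σ(Item 1,Item 3) = 0.66 × 1.11 × 1.52 = 1.1136
  σ(Item 2,Item 3) = 0.38 × 1.58 × 1.52 = 0.9126
σ²_T = Σσ²ᵢ + 2·Σσ_ij = 6.0389 + 2 × 2.6225 = 11.2839
α = (3/2)·(1 − 6.0389/11.2839) = 0.697

α = 0.697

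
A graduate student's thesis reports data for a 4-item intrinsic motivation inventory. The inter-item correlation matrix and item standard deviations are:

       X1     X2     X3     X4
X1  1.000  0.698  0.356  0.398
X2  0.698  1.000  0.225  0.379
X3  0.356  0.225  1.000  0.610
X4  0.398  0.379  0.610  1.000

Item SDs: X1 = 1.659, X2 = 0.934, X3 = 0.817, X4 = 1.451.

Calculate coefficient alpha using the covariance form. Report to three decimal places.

Σσ²ᵢ = 1.659² + 0.934² + 0.817² + 1.451² = 6.3975
Covariances σ_ij = r_ij · s_i · s_j:
  σ(X1,X2) = 0.698 × 1.659 × 0.934 = 1.0816
  σ(X1,X3) = 0.356 × 1.659 × 0.817 = 0.4825
  σ(X1,X4) = 0.398 × 1.659 × 1.451 = 0.9581
  σ(X2,X3) = 0.225 × 0.934 × 0.817 = 0.1717
  σ(X2,X4) = 0.379 × 0.934 × 1.451 = 0.5136
  σ(X3,X4) = 0.610 × 0.817 × 1.451 = 0.7231
σ²_T = Σσ²ᵢ + 2·Σσ_ij = 6.3975 + 2 × 3.9306 = 14.2587
α = (4/3)·(1 − 6.3975/14.2587) = 0.735

coefficient alpha = 0.735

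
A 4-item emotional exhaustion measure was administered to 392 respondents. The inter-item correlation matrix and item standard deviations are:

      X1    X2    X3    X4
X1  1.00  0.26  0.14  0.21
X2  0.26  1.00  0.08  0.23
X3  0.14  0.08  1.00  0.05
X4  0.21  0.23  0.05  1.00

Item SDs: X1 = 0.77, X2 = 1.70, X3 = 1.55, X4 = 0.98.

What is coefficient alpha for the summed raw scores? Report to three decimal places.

coefficient alpha = 0.374

Σσ²ᵢ = 0.77² + 1.70² + 1.55² + 0.98² = 6.8458
Covariances σ_ij = r_ij · s_i · s_j:
  σ(X1,X2) = 0.26 × 0.77 × 1.70 = 0.3403
  σ(X1,X3) = 0.14 × 0.77 × 1.55 = 0.1671
  σ(X1,X4) = 0.21 × 0.77 × 0.98 = 0.1585
  σ(X2,X3) = 0.08 × 1.70 × 1.55 = 0.2108
  σ(X2,X4) = 0.23 × 1.70 × 0.98 = 0.3832
  σ(X3,X4) = 0.05 × 1.55 × 0.98 = 0.0760
σ²_T = Σσ²ᵢ + 2·Σσ_ij = 6.8458 + 2 × 1.3359 = 9.5176
α = (4/3)·(1 − 6.8458/9.5176) = 0.374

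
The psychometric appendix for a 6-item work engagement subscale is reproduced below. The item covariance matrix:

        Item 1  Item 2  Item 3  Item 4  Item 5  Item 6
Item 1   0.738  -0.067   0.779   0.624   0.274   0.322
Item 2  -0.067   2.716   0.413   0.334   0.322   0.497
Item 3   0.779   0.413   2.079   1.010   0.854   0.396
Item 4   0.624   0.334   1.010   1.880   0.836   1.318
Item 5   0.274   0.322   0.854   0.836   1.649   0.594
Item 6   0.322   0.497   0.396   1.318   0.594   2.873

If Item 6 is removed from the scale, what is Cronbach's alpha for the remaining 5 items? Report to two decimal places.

Remaining items: Item 1, Item 2, Item 3, Item 4, Item 5 (k = 5).
sum of item variances = 0.738 + 2.716 + 2.079 + 1.880 + 1.649 = 9.062
σ²_T = 9.062 + 2 × 5.379 = 19.820
α (item deleted) = (5/4)·(1 − 9.062/19.820) = 0.68

Cronbach's alpha = 0.68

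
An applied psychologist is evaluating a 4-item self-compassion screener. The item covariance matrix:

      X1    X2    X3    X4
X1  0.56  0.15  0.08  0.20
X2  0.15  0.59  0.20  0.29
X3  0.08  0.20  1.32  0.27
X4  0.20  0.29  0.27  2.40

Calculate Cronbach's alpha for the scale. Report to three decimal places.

α = 0.438

ΣVar(i) = 0.56 + 0.59 + 1.32 + 2.40 = 4.87
Sum of off-diagonal covariances = 1.19
σ²_T = 4.87 + 2 × 1.19 = 7.25
α = (k/(k−1))·(1 − ΣVar(i)/σ²_T) = (4/3)·(1 − 4.87/7.25) = 0.438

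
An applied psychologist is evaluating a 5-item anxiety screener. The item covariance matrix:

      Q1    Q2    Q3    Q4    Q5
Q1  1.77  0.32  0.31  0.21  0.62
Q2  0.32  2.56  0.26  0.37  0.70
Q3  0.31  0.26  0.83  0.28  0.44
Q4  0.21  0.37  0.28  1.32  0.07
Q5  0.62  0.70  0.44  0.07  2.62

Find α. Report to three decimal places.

ΣVar(i) = 1.77 + 2.56 + 0.83 + 1.32 + 2.62 = 9.10
Sum of the distinct covariances = 3.58
σ²_T = 9.10 + 2 × 3.58 = 16.26
α = (k/(k−1))·(1 − ΣVar(i)/σ²_T) = (5/4)·(1 − 9.10/16.26) = 0.550

α = 0.550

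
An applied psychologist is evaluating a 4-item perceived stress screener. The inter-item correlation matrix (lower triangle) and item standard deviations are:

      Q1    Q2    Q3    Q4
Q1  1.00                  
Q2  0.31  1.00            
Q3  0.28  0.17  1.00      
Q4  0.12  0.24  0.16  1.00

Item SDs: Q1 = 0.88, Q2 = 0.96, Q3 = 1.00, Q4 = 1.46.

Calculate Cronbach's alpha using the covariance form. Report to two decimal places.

Cronbach's alpha = 0.49

Σσ²ᵢ = 0.88² + 0.96² + 1.00² + 1.46² = 4.8276
Covariances σ_ij = r_ij · s_i · s_j:
  σ(Q1,Q2) = 0.31 × 0.88 × 0.96 = 0.2619
  σ(Q1,Q3) = 0.28 × 0.88 × 1.00 = 0.2464
  σ(Q1,Q4) = 0.12 × 0.88 × 1.46 = 0.1542
  σ(Q2,Q3) = 0.17 × 0.96 × 1.00 = 0.1632
  σ(Q2,Q4) = 0.24 × 0.96 × 1.46 = 0.3364
  σ(Q3,Q4) = 0.16 × 1.00 × 1.46 = 0.2336
σ²_T = Σσ²ᵢ + 2·Σσ_ij = 4.8276 + 2 × 1.3957 = 7.6190
α = (4/3)·(1 − 4.8276/7.6190) = 0.49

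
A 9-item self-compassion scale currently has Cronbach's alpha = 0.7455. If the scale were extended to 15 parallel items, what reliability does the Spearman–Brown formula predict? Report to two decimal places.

predicted reliability = 0.83

Length factor m = 15/9 = 1.6667
α' = m·α / (1 + (m−1)·α)
   = 15/9 × 0.7455 / (1 + (15/9 − 1) × 0.7455)
   = 1.2425 / 1.4970 = 0.83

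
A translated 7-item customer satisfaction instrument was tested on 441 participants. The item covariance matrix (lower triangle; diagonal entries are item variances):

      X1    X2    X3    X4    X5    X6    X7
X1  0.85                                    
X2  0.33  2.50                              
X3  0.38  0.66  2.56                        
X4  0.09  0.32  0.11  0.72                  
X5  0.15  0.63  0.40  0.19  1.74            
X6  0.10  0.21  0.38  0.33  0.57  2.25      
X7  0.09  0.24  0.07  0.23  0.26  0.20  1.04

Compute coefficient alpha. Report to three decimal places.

Σσᵢ² = 0.85 + 2.50 + 2.56 + 0.72 + 1.74 + 2.25 + 1.04 = 11.66
Σ_{i<j} σ_ij = 5.94
σ²_T = 11.66 + 2 × 5.94 = 23.54
α = (k/(k−1))·(1 − Σσᵢ²/σ²_T) = (7/6)·(1 − 11.66/23.54) = 0.589

coefficient alpha = 0.589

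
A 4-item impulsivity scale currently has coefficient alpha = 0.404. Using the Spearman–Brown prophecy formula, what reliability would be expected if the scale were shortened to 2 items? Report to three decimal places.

Length factor m = 2/4 = 0.5000
α' = m·α / (1 − (1−m)·α)
   = 2/4 × 0.404 / (1 − (1 − 2/4) × 0.404)
   = 0.2020 / 0.7980 = 0.253

predicted reliability = 0.253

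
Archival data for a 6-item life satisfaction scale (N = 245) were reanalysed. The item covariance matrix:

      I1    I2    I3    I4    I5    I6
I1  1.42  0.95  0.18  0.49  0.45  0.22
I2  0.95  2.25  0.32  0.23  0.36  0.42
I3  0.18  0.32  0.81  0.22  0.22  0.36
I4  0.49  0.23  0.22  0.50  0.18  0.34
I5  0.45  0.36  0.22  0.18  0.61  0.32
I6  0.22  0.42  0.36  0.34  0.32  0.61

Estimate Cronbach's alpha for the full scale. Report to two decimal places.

α = 0.76

sum of item variances = 1.42 + 2.25 + 0.81 + 0.50 + 0.61 + 0.61 = 6.20
Σ_{i<j} σ_ij = 5.26
σ²_total = 6.20 + 2 × 5.26 = 16.72
α = (k/(k−1))·(1 − sum of item variances/σ²_total) = (6/5)·(1 − 6.20/16.72) = 0.76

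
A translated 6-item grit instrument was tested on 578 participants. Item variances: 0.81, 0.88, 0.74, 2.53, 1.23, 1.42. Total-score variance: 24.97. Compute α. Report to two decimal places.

Σσᵢ² = 0.81 + 0.88 + 0.74 + 2.53 + 1.23 + 1.42 = 7.61
α = (k/(k−1))·(1 − Σσᵢ²/total variance) = (6/5)·(1 − 7.61/24.97) = 0.83

α = 0.83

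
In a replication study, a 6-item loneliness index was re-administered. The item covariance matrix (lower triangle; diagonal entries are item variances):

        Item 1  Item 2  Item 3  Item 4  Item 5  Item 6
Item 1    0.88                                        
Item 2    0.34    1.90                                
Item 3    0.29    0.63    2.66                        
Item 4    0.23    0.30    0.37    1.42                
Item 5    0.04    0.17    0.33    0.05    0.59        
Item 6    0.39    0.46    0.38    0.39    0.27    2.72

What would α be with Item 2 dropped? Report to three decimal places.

α = 0.498

Remaining items: Item 1, Item 3, Item 4, Item 5, Item 6 (k = 5).
Σσ²ᵢ = 0.88 + 2.66 + 1.42 + 0.59 + 2.72 = 8.27
Var(T) = 8.27 + 2 × 2.74 = 13.75
α (item deleted) = (5/4)·(1 − 8.27/13.75) = 0.498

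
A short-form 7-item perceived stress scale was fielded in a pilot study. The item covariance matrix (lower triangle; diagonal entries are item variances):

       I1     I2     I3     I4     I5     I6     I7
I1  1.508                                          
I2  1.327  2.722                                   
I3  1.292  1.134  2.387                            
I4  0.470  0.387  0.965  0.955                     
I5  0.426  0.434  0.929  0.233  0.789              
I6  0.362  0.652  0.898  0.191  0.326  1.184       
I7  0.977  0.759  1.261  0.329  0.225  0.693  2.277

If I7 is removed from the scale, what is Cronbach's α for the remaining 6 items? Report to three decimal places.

Remaining items: I1, I2, I3, I4, I5, I6 (k = 6).
ΣVar(i) = 1.508 + 2.722 + 2.387 + 0.955 + 0.789 + 1.184 = 9.545
σ²_T = 9.545 + 2 × 10.026 = 29.597
α (item deleted) = (6/5)·(1 − 9.545/29.597) = 0.813

Cronbach's α = 0.813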